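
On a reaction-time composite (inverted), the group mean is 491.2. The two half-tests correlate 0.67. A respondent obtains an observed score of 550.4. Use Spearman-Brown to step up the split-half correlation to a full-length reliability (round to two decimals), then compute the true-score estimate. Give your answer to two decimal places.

538.56

Spearman-Brown: ρ = 2r/(1 + r) = 2(0.67)/(1 + 0.67) = 1.340/1.67 = 0.8024 → 0.80
T̂ = 0.80(550.4) + 0.20(491.2) = 440.320 + 98.240 = 538.560 → 538.56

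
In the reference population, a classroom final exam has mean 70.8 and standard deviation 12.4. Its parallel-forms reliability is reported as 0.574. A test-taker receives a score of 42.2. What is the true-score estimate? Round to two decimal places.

54.38

Kelley's formula gives T̂ = 0.574·42.2 + 0.426·70.8 = 24.2228 + 30.1608 = 54.384.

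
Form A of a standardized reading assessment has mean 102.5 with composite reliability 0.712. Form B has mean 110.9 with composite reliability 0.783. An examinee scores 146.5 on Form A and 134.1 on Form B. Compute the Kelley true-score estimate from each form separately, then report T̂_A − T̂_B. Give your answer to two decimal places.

T̂_A = 0.712(146.5) + 0.288(102.5) = 133.8280
T̂_B = 0.783(134.1) + 0.217(110.9) = 129.0656
T̂_A − T̂_B = 4.7624

4.76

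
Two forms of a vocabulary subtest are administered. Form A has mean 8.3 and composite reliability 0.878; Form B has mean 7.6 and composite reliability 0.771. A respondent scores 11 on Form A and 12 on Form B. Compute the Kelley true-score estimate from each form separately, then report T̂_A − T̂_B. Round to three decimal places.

T̂_A = 0.878(11) + 0.122(8.3) = 10.67060
T̂_B = 0.771(12) + 0.229(7.6) = 10.99240
T̂_A − T̂_B = -0.32180

-0.322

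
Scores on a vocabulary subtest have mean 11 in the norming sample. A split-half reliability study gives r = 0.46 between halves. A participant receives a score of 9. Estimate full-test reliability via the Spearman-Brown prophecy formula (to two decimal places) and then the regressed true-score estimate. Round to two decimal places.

9.74

Spearman-Brown: ρ = 2r/(1 + r) = 2(0.46)/(1 + 0.46) = 0.920/1.46 = 0.6301 → 0.63
T̂ = ρX + (1 − ρ)μ
  = 0.63 × 9 + 0.37 × 11
  = 5.67 + 4.07
  = 9.740
  ≈ 9.74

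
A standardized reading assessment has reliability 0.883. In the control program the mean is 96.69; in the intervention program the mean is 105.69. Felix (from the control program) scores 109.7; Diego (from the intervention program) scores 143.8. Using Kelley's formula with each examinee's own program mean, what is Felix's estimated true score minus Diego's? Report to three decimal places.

T̂_Felix = 0.883(109.7) + 0.117(96.69) = 108.17783
T̂_Diego = 0.883(143.8) + 0.117(105.69) = 139.34113
Difference = 108.17783 − 139.34113 = -31.16330

-31.163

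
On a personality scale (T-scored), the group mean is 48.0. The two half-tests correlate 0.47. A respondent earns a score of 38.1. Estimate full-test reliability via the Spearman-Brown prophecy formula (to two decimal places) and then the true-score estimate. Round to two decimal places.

41.66

Spearman-Brown: ρ = 2r/(1 + r) = 2(0.47)/(1 + 0.47) = 0.940/1.47 = 0.6395 → 0.64
T̂ = ρX + (1 − ρ)μ
  = 0.64 × 38.1 + 0.36 × 48.0
  = 24.384 + 17.280
  = 41.664
  ≈ 41.66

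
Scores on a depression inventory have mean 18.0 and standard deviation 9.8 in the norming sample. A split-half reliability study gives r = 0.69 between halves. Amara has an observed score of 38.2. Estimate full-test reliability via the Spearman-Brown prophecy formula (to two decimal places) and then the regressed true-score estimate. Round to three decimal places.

34.564

Spearman-Brown: ρ = 2r/(1 + r) = 2(0.69)/(1 + 0.69) = 1.380/1.69 = 0.8166 → 0.82
Weight the observed score by reliability and the mean by (1 − reliability): T̂ = 0.82·38.2 + 0.18·18.0 = 31.324 + 3.240 = 34.5640.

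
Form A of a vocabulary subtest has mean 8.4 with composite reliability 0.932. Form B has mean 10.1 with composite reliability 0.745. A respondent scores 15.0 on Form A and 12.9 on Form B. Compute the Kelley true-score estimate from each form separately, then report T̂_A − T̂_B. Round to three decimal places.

T̂_A = 0.932(15.0) + 0.068(8.4) = 14.55120
T̂_B = 0.745(12.9) + 0.255(10.1) = 12.18600
T̂_A − T̂_B = 2.36520

2.365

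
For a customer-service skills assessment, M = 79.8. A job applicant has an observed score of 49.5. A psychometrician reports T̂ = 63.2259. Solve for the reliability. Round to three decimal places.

0.547

T̂ = ρX + (1 − ρ)μ  ⇒  T̂ − μ = ρ(X − μ)
ρ = (T̂ − μ)/(X − μ) = (63.2259 − 79.8) / (49.5 − 79.8) = -16.5741 / -30.3 = 0.54700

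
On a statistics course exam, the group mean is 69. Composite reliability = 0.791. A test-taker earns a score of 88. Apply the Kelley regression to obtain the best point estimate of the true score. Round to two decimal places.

Regress the observed score toward the mean by the unreliability: T̂ = 0.791·88 + 0.209·69 = 69.608 + 14.421 = 84.029.

84.03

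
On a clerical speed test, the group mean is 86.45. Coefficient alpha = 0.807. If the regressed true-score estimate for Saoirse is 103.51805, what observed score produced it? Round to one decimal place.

T̂ = ρX + (1 − ρ)μ  ⇒  X = (T̂ − (1 − ρ)μ) / ρ
X = (103.51805 − 0.193 × 86.45) / 0.807 = (103.51805 − 16.68485) / 0.807 = 86.83320 / 0.807 = 107.600

107.6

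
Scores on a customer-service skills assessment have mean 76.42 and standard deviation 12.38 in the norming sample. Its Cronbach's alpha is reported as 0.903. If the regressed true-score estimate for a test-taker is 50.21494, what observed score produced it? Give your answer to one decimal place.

T̂ = ρX + (1 − ρ)μ  ⇒  X = (T̂ − (1 − ρ)μ) / ρ
X = (50.21494 − 0.097 × 76.42) / 0.903 = (50.21494 − 7.41274) / 0.903 = 42.80220 / 0.903 = 47.400

47.4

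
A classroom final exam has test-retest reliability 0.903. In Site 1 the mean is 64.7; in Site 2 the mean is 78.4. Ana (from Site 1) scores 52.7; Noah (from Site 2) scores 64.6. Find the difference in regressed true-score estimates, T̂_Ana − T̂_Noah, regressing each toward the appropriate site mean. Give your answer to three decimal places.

-12.075

T̂_Ana = 0.903(52.7) + 0.097(64.7) = 53.86400
T̂_Noah = 0.903(64.6) + 0.097(78.4) = 65.93860
Difference = 53.86400 − 65.93860 = -12.07460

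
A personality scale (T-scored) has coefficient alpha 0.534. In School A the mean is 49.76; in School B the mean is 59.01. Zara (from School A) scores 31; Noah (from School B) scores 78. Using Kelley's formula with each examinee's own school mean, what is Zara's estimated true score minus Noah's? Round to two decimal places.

-29.41

T̂_Zara = 0.534(31) + 0.466(49.76) = 39.7422
T̂_Noah = 0.534(78) + 0.466(59.01) = 69.1507
Difference = 39.7422 − 69.1507 = -29.4085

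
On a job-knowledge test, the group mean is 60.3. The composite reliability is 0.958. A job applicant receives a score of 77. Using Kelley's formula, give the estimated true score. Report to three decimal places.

T̂ = ρX + (1 − ρ)μ
  = 0.958 × 77 + 0.042 × 60.3
  = 73.766 + 2.5326
  = 76.2986
  ≈ 76.299

76.299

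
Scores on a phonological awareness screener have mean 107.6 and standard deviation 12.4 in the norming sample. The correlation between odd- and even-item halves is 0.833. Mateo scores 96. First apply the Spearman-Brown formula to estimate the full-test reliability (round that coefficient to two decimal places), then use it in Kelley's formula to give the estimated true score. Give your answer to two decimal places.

97.04

Spearman-Brown: ρ = 2r/(1 + r) = 2(0.833)/(1 + 0.833) = 1.6660/1.833 = 0.9089 → 0.91
Weight the observed score by reliability and the mean by (1 − reliability): T̂ = 0.91·96 + 0.09·107.6 = 87.36 + 9.684 = 97.044.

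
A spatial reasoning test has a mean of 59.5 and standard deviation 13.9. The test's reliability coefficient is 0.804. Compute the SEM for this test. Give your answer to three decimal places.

6.154

SEM = SD · √(1 − ρ) = 13.9 × √0.196 = 13.9 × 0.4427 = 6.1538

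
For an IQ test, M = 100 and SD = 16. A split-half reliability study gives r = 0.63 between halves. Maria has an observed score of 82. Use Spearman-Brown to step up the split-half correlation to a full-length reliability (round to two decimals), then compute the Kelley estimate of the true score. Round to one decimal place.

Spearman-Brown: ρ = 2r/(1 + r) = 2(0.63)/(1 + 0.63) = 1.260/1.63 = 0.7730 → 0.77
T̂ = 0.77(82) + 0.23(100) = 63.14 + 23.00 = 86.14 → 86.1

86.1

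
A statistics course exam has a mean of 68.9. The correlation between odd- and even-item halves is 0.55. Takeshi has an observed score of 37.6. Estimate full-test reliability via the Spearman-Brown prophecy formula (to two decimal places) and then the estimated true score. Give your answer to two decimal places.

46.68

Spearman-Brown: ρ = 2r/(1 + r) = 2(0.55)/(1 + 0.55) = 1.100/1.55 = 0.7097 → 0.71
T̂ = ρX + (1 − ρ)μ
  = 0.71 × 37.6 + 0.29 × 68.9
  = 26.696 + 19.981
  = 46.677
  ≈ 46.68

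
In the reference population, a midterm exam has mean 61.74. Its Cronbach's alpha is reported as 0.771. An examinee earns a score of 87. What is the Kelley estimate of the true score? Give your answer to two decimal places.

T̂ = 0.771(87) + 0.229(61.74) = 67.077 + 14.13846 = 81.215 → 81.22

81.22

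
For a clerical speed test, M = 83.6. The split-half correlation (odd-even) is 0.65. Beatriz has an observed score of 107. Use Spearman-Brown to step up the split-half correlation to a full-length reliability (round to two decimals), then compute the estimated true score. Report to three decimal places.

102.086

Spearman-Brown: ρ = 2r/(1 + r) = 2(0.65)/(1 + 0.65) = 1.300/1.65 = 0.7879 → 0.79
Kelley's formula gives T̂ = 0.79·107 + 0.21·83.6 = 84.53 + 17.556 = 102.0860.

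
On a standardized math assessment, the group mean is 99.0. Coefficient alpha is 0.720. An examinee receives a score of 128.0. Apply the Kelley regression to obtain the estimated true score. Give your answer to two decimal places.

T̂ = ρX + (1 − ρ)μ
  = 0.720 × 128.0 + 0.280 × 99.0
  = 92.1600 + 27.7200
  = 119.880
  ≈ 119.88

119.88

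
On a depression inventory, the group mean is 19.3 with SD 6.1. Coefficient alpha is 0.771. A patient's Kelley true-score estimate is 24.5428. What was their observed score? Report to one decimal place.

T̂ = ρX + (1 − ρ)μ  ⇒  X = (T̂ − (1 − ρ)μ) / ρ
X = (24.5428 − 0.229 × 19.3) / 0.771 = (24.5428 − 4.4197) / 0.771 = 20.1231 / 0.771 = 26.100

26.1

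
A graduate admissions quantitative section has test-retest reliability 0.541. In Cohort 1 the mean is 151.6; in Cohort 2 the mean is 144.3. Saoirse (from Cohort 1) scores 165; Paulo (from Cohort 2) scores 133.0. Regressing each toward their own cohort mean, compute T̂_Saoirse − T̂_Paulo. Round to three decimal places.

20.663

T̂_Saoirse = 0.541(165) + 0.459(151.6) = 158.84940
T̂_Paulo = 0.541(133.0) + 0.459(144.3) = 138.18670
Difference = 158.84940 − 138.18670 = 20.66270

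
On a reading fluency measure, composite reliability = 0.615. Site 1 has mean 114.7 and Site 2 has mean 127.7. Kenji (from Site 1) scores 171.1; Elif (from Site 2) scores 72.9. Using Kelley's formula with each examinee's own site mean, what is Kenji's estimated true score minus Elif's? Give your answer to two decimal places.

T̂_Kenji = 0.615(171.1) + 0.385(114.7) = 149.3860
T̂_Elif = 0.615(72.9) + 0.385(127.7) = 93.9980
Difference = 149.3860 − 93.9980 = 55.3880

55.39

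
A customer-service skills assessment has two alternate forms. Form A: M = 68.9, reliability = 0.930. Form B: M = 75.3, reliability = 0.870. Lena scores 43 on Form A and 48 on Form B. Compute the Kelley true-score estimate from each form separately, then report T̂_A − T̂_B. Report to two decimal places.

-6.74

T̂_A = 0.930(43) + 0.070(68.9) = 44.8130
T̂_B = 0.870(48) + 0.130(75.3) = 51.5490
T̂_A − T̂_B = -6.7360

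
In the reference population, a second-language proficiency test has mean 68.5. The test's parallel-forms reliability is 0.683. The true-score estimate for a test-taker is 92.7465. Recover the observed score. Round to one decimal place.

T̂ = ρX + (1 − ρ)μ  ⇒  X = (T̂ − (1 − ρ)μ) / ρ
X = (92.7465 − 0.317 × 68.5) / 0.683 = (92.7465 − 21.7145) / 0.683 = 71.0320 / 0.683 = 104.000

104.0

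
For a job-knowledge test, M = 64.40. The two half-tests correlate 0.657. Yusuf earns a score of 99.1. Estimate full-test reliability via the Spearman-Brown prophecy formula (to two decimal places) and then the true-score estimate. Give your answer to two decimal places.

Spearman-Brown: ρ = 2r/(1 + r) = 2(0.657)/(1 + 0.657) = 1.3140/1.657 = 0.7930 → 0.79
T̂ = 0.79(99.1) + 0.21(64.40) = 78.289 + 13.5240 = 91.813 → 91.81

91.81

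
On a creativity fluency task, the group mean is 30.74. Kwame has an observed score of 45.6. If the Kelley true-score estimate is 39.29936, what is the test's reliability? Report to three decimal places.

0.576

T̂ = ρX + (1 − ρ)μ  ⇒  T̂ − μ = ρ(X − μ)
ρ = (T̂ − μ)/(X − μ) = (39.29936 − 30.74) / (45.6 − 30.74) = 8.55936 / 14.86 = 0.57600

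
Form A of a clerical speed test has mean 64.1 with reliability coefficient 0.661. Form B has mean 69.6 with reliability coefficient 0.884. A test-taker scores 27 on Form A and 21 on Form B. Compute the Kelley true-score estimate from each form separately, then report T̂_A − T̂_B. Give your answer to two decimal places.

T̂_A = 0.661(27) + 0.339(64.1) = 39.5769
T̂_B = 0.884(21) + 0.116(69.6) = 26.6376
T̂_A − T̂_B = 12.9393

12.94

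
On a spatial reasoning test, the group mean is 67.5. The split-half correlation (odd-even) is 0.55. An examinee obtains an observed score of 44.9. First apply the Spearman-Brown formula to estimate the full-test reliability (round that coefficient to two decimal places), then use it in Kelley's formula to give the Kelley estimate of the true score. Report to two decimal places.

Spearman-Brown: ρ = 2r/(1 + r) = 2(0.55)/(1 + 0.55) = 1.100/1.55 = 0.7097 → 0.71
T̂ = 0.71(44.9) + 0.29(67.5) = 31.879 + 19.575 = 51.454 → 51.45

51.45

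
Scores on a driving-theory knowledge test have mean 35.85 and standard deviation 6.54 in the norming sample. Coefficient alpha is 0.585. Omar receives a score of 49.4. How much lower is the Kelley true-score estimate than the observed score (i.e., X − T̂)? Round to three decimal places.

5.623

T̂ = 0.585(49.4) + 0.415(35.85) = 28.8990 + 14.87775 = 43.77675 → 43.7767
X − T̂ = 49.4 − 43.7767 = 5.6232 → 5.623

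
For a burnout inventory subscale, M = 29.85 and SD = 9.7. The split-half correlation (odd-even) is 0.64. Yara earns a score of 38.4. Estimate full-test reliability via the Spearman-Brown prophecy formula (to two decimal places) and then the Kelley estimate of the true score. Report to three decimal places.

36.519

Spearman-Brown: ρ = 2r/(1 + r) = 2(0.64)/(1 + 0.64) = 1.280/1.64 = 0.7805 → 0.78
T̂ = 0.78(38.4) + 0.22(29.85) = 29.952 + 6.5670 = 36.5190 → 36.519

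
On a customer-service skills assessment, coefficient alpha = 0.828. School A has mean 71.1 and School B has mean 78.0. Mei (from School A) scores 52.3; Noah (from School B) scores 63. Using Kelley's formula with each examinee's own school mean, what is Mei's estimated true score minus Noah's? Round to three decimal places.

-10.046

T̂_Mei = 0.828(52.3) + 0.172(71.1) = 55.53360
T̂_Noah = 0.828(63) + 0.172(78.0) = 65.58000
Difference = 55.53360 − 65.58000 = -10.04640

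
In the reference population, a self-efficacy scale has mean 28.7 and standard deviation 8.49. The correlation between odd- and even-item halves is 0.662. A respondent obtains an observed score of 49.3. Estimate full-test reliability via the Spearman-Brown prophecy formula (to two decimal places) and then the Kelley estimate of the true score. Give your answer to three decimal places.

45.180

Spearman-Brown: ρ = 2r/(1 + r) = 2(0.662)/(1 + 0.662) = 1.3240/1.662 = 0.7966 → 0.80
T̂ = ρX + (1 − ρ)μ
  = 0.80 × 49.3 + 0.20 × 28.7
  = 39.440 + 5.740
  = 45.1800
  ≈ 45.180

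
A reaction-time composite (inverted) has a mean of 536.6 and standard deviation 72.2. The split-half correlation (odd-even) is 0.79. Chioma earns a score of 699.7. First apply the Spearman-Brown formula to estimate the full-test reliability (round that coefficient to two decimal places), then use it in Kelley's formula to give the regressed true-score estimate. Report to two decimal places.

680.13

Spearman-Brown: ρ = 2r/(1 + r) = 2(0.79)/(1 + 0.79) = 1.580/1.79 = 0.8827 → 0.88
T̂ = 0.88(699.7) + 0.12(536.6) = 615.736 + 64.392 = 680.128 → 680.13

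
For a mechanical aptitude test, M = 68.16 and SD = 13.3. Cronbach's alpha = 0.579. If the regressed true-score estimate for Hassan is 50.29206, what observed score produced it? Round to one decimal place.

37.3

T̂ = ρX + (1 − ρ)μ  ⇒  X = (T̂ − (1 − ρ)μ) / ρ
X = (50.29206 − 0.421 × 68.16) / 0.579 = (50.29206 − 28.69536) / 0.579 = 21.59670 / 0.579 = 37.300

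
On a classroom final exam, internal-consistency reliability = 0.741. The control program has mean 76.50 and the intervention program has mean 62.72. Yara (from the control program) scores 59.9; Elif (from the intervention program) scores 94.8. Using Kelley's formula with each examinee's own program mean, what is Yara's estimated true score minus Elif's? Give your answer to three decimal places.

T̂_Yara = 0.741(59.9) + 0.259(76.50) = 64.19940
T̂_Elif = 0.741(94.8) + 0.259(62.72) = 86.49128
Difference = 64.19940 − 86.49128 = -22.29188

-22.292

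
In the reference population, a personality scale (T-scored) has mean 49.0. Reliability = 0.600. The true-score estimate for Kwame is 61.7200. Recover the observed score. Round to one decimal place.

70.2

T̂ = ρX + (1 − ρ)μ  ⇒  X = (T̂ − (1 − ρ)μ) / ρ
X = (61.7200 − 0.400 × 49.0) / 0.600 = (61.7200 − 19.6000) / 0.600 = 42.1200 / 0.600 = 70.200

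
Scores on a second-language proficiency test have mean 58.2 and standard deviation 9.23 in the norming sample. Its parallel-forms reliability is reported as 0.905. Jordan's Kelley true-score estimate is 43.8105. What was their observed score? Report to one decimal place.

T̂ = ρX + (1 − ρ)μ  ⇒  X = (T̂ − (1 − ρ)μ) / ρ
X = (43.8105 − 0.095 × 58.2) / 0.905 = (43.8105 − 5.5290) / 0.905 = 38.2815 / 0.905 = 42.300

42.3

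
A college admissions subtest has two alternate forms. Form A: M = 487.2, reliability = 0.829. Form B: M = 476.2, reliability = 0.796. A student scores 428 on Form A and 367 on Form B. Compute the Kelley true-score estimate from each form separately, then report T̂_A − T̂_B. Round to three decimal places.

48.846

T̂_A = 0.829(428) + 0.171(487.2) = 438.12320
T̂_B = 0.796(367) + 0.204(476.2) = 389.27680
T̂_A − T̂_B = 48.84640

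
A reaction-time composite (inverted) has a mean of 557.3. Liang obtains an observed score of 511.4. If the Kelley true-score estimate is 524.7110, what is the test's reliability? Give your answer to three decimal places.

0.710

T̂ = ρX + (1 − ρ)μ  ⇒  T̂ − μ = ρ(X − μ)
ρ = (T̂ − μ)/(X − μ) = (524.7110 − 557.3) / (511.4 − 557.3) = -32.5890 / -45.9 = 0.71000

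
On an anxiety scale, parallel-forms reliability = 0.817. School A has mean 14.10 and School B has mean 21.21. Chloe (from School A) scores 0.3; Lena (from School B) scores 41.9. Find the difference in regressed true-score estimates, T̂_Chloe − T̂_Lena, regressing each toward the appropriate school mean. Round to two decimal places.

T̂_Chloe = 0.817(0.3) + 0.183(14.10) = 2.8254
T̂_Lena = 0.817(41.9) + 0.183(21.21) = 38.1137
Difference = 2.8254 − 38.1137 = -35.2883

-35.29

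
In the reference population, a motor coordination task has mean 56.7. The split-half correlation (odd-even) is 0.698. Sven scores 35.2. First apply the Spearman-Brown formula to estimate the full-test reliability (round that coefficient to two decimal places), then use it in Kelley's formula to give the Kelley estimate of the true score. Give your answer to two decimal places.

Spearman-Brown: ρ = 2r/(1 + r) = 2(0.698)/(1 + 0.698) = 1.3960/1.698 = 0.8221 → 0.82
T̂ = 0.82(35.2) + 0.18(56.7) = 28.864 + 10.206 = 39.070 → 39.07

39.07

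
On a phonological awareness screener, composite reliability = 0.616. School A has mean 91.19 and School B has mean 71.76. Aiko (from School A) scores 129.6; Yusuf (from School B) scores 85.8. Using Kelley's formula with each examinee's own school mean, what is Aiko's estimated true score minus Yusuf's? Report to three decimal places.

34.442

T̂_Aiko = 0.616(129.6) + 0.384(91.19) = 114.85056
T̂_Yusuf = 0.616(85.8) + 0.384(71.76) = 80.40864
Difference = 114.85056 − 80.40864 = 34.44192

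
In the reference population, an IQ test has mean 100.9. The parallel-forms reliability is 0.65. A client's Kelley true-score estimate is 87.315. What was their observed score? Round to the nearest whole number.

80

T̂ = ρX + (1 − ρ)μ  ⇒  X = (T̂ − (1 − ρ)μ) / ρ
X = (87.315 − 0.35 × 100.9) / 0.65 = (87.315 − 35.315) / 0.65 = 52.000 / 0.65 = 80.00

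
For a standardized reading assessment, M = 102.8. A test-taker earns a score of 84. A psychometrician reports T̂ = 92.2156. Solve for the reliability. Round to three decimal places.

0.563

T̂ = ρX + (1 − ρ)μ  ⇒  T̂ − μ = ρ(X − μ)
ρ = (T̂ − μ)/(X − μ) = (92.2156 − 102.8) / (84 − 102.8) = -10.5844 / -18.8 = 0.56300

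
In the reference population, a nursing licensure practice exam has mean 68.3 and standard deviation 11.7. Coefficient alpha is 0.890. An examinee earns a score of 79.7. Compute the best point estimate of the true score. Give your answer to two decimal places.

78.45

Weight the observed score by reliability and the mean by (1 − reliability): T̂ = 0.890·79.7 + 0.110·68.3 = 70.9330 + 7.5130 = 78.446.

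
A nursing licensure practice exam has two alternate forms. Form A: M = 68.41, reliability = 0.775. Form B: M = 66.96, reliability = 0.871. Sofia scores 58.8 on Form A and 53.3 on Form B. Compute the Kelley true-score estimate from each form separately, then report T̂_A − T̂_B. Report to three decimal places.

T̂_A = 0.775(58.8) + 0.225(68.41) = 60.96225
T̂_B = 0.871(53.3) + 0.129(66.96) = 55.06214
T̂_A − T̂_B = 5.90011

5.900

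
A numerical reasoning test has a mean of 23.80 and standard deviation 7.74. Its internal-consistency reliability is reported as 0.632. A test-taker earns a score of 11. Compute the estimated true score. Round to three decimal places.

15.710

T̂ = 0.632(11) + 0.368(23.80) = 6.952 + 8.75840 = 15.7104 → 15.710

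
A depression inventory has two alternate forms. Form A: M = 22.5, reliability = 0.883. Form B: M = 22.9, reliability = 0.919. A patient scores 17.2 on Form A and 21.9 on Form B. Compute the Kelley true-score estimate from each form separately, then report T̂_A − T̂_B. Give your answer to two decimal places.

T̂_A = 0.883(17.2) + 0.117(22.5) = 17.8201
T̂_B = 0.919(21.9) + 0.081(22.9) = 21.9810
T̂_A − T̂_B = -4.1609

-4.16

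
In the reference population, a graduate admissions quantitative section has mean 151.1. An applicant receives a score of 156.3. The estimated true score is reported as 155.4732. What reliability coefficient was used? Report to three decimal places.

T̂ = ρX + (1 − ρ)μ  ⇒  T̂ − μ = ρ(X − μ)
ρ = (T̂ − μ)/(X − μ) = (155.4732 − 151.1) / (156.3 − 151.1) = 4.3732 / 5.2 = 0.84100

0.841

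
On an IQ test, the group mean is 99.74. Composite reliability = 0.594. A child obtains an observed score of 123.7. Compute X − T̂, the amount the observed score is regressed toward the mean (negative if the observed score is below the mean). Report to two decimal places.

9.73

T̂ = ρX + (1 − ρ)μ
  = 0.594 × 123.7 + 0.406 × 99.74
  = 73.4778 + 40.49444
  = 113.9722
  ≈ 113.972
X − T̂ = 123.7 − 113.972 = 9.728 → 9.73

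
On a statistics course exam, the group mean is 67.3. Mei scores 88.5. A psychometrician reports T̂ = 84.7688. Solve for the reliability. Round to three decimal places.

0.824

T̂ = ρX + (1 − ρ)μ  ⇒  T̂ − μ = ρ(X − μ)
ρ = (T̂ − μ)/(X − μ) = (84.7688 − 67.3) / (88.5 − 67.3) = 17.4688 / 21.2 = 0.82400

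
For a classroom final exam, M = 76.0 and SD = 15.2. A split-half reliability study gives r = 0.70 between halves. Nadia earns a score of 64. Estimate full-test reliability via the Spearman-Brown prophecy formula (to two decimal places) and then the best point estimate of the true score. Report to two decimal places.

Spearman-Brown: ρ = 2r/(1 + r) = 2(0.70)/(1 + 0.70) = 1.400/1.70 = 0.8235 → 0.82
T̂ = 0.82(64) + 0.18(76.0) = 52.48 + 13.680 = 66.160 → 66.16

66.16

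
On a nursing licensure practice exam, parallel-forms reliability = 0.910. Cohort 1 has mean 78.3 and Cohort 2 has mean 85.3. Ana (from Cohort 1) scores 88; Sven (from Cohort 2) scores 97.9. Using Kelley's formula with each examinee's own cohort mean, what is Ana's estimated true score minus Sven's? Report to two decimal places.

T̂_Ana = 0.910(88) + 0.090(78.3) = 87.1270
T̂_Sven = 0.910(97.9) + 0.090(85.3) = 96.7660
Difference = 87.1270 − 96.7660 = -9.6390

-9.64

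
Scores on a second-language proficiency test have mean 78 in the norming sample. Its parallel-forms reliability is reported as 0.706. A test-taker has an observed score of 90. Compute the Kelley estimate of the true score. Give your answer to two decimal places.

86.47

T̂ = 0.706(90) + 0.294(78) = 63.540 + 22.932 = 86.472 → 86.47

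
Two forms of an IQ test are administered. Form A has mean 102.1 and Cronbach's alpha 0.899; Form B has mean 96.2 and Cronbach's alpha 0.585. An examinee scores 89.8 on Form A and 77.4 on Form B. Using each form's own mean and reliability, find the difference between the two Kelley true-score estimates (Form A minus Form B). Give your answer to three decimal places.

T̂_A = 0.899(89.8) + 0.101(102.1) = 91.04230
T̂_B = 0.585(77.4) + 0.415(96.2) = 85.20200
T̂_A − T̂_B = 5.84030

5.840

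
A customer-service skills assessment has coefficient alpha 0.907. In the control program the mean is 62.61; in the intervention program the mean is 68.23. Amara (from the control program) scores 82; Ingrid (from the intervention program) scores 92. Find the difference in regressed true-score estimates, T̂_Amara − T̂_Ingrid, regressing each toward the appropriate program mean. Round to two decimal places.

-9.59

T̂_Amara = 0.907(82) + 0.093(62.61) = 80.1967
T̂_Ingrid = 0.907(92) + 0.093(68.23) = 89.7894
Difference = 80.1967 − 89.7894 = -9.5927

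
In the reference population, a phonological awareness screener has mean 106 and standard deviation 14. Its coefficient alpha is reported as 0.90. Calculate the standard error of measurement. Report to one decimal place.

4.4

SEM = SD · √(1 − ρ) = 14 × √0.10 = 14 × 0.3162 = 4.427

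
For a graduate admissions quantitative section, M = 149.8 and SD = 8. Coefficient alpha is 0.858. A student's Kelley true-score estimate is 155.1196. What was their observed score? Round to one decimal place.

156.0

T̂ = ρX + (1 − ρ)μ  ⇒  X = (T̂ − (1 − ρ)μ) / ρ
X = (155.1196 − 0.142 × 149.8) / 0.858 = (155.1196 − 21.2716) / 0.858 = 133.8480 / 0.858 = 156.000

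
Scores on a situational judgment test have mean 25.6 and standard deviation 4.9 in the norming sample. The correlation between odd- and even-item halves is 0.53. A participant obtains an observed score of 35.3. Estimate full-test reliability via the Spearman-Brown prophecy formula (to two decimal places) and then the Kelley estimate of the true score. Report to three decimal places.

Spearman-Brown: ρ = 2r/(1 + r) = 2(0.53)/(1 + 0.53) = 1.060/1.53 = 0.6928 → 0.69
Weight the observed score by reliability and the mean by (1 − reliability): T̂ = 0.69·35.3 + 0.31·25.6 = 24.357 + 7.936 = 32.2930.

32.293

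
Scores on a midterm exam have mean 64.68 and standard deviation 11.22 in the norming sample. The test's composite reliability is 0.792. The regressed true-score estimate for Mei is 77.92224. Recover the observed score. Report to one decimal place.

T̂ = ρX + (1 − ρ)μ  ⇒  X = (T̂ − (1 − ρ)μ) / ρ
X = (77.92224 − 0.208 × 64.68) / 0.792 = (77.92224 − 13.45344) / 0.792 = 64.46880 / 0.792 = 81.400

81.4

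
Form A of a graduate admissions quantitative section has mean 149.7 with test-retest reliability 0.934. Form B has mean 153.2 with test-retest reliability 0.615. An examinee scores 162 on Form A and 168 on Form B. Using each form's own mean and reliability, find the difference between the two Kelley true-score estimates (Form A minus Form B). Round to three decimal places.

T̂_A = 0.934(162) + 0.066(149.7) = 161.18820
T̂_B = 0.615(168) + 0.385(153.2) = 162.30200
T̂_A − T̂_B = -1.11380

-1.114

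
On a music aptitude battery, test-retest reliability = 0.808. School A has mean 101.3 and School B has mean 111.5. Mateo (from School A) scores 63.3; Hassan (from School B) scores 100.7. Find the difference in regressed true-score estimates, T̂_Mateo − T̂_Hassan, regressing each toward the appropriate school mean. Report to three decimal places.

T̂_Mateo = 0.808(63.3) + 0.192(101.3) = 70.59600
T̂_Hassan = 0.808(100.7) + 0.192(111.5) = 102.77360
Difference = 70.59600 − 102.77360 = -32.17760

-32.178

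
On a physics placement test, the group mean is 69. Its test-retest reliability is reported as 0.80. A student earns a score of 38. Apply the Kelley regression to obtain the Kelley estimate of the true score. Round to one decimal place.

44.2

Regress the observed score toward the mean by the unreliability: T̂ = 0.80·38 + 0.20·69 = 30.40 + 13.80 = 44.20.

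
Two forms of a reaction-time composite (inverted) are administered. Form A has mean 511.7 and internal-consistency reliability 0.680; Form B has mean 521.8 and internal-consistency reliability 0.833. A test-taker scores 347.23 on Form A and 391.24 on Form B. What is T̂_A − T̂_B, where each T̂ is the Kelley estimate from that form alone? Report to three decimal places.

-13.183

T̂_A = 0.680(347.23) + 0.320(511.7) = 399.86040
T̂_B = 0.833(391.24) + 0.167(521.8) = 413.04352
T̂_A − T̂_B = -13.18312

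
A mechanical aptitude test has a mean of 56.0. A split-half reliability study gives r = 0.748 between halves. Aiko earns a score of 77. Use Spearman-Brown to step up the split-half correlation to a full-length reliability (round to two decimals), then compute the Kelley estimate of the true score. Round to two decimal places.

Spearman-Brown: ρ = 2r/(1 + r) = 2(0.748)/(1 + 0.748) = 1.4960/1.748 = 0.8558 → 0.86
T̂ = 0.86(77) + 0.14(56.0) = 66.22 + 7.840 = 74.060 → 74.06

74.06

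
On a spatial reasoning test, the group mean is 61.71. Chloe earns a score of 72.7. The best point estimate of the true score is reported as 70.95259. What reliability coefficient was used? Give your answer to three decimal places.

T̂ = ρX + (1 − ρ)μ  ⇒  T̂ − μ = ρ(X − μ)
ρ = (T̂ − μ)/(X − μ) = (70.95259 − 61.71) / (72.7 − 61.71) = 9.24259 / 10.99 = 0.84100

0.841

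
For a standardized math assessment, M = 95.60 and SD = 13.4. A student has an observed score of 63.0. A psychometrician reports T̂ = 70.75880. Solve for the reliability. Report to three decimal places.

0.762

T̂ = ρX + (1 − ρ)μ  ⇒  T̂ − μ = ρ(X − μ)
ρ = (T̂ − μ)/(X − μ) = (70.75880 − 95.60) / (63.0 − 95.60) = -24.84120 / -32.60 = 0.76200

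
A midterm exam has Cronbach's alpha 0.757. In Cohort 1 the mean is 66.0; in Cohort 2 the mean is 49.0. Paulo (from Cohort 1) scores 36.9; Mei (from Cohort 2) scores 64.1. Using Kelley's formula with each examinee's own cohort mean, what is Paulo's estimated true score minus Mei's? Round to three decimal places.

T̂_Paulo = 0.757(36.9) + 0.243(66.0) = 43.97130
T̂_Mei = 0.757(64.1) + 0.243(49.0) = 60.43070
Difference = 43.97130 − 60.43070 = -16.45940

-16.459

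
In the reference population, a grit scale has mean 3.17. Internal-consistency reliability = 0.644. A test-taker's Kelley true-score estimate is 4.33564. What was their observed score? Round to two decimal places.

4.98

T̂ = ρX + (1 − ρ)μ  ⇒  X = (T̂ − (1 − ρ)μ) / ρ
X = (4.33564 − 0.356 × 3.17) / 0.644 = (4.33564 − 1.12852) / 0.644 = 3.20712 / 0.644 = 4.9800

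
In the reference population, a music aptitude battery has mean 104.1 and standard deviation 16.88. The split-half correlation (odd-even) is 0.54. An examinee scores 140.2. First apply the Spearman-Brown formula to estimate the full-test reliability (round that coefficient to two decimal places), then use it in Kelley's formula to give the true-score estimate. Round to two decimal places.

129.37

Spearman-Brown: ρ = 2r/(1 + r) = 2(0.54)/(1 + 0.54) = 1.080/1.54 = 0.7013 → 0.70
Regress the observed score toward the mean by the unreliability: T̂ = 0.70·140.2 + 0.30·104.1 = 98.140 + 31.230 = 129.370.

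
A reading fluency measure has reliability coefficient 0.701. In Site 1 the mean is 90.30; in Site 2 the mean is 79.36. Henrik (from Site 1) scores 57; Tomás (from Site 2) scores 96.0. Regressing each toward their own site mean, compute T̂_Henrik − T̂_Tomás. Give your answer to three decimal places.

-24.068

T̂_Henrik = 0.701(57) + 0.299(90.30) = 66.95670
T̂_Tomás = 0.701(96.0) + 0.299(79.36) = 91.02464
Difference = 66.95670 − 91.02464 = -24.06794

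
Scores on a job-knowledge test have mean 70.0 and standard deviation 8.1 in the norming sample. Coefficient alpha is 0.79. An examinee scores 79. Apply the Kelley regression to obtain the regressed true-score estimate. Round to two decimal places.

77.11

T̂ = 0.79(79) + 0.21(70.0) = 62.41 + 14.700 = 77.110 → 77.11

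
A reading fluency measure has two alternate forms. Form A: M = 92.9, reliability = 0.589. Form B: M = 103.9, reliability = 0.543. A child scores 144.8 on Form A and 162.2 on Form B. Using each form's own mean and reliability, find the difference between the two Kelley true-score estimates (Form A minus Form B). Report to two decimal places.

-12.09

T̂_A = 0.589(144.8) + 0.411(92.9) = 123.4691
T̂_B = 0.543(162.2) + 0.457(103.9) = 135.5569
T̂_A − T̂_B = -12.0878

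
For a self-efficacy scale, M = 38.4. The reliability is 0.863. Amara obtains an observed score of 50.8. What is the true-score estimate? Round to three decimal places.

T̂ = ρX + (1 − ρ)μ
  = 0.863 × 50.8 + 0.137 × 38.4
  = 43.8404 + 5.2608
  = 49.1012
  ≈ 49.101

49.101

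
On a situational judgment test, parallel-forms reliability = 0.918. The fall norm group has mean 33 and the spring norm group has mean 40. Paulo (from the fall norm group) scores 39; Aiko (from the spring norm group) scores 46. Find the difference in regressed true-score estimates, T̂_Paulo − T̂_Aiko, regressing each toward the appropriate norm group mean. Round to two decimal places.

T̂_Paulo = 0.918(39) + 0.082(33) = 38.5080
T̂_Aiko = 0.918(46) + 0.082(40) = 45.5080
Difference = 38.5080 − 45.5080 = -7.0000

-7.00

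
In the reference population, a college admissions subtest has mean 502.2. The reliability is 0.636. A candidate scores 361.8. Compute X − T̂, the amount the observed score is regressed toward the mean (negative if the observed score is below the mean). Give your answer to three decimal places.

-51.106

T̂ = 0.636(361.8) + 0.364(502.2) = 230.1048 + 182.8008 = 412.90560 → 412.9056
X − T̂ = 361.8 − 412.9056 = -51.1056 → -51.106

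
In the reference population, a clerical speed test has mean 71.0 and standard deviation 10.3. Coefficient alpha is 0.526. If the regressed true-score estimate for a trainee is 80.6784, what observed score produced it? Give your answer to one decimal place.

89.4

T̂ = ρX + (1 − ρ)μ  ⇒  X = (T̂ − (1 − ρ)μ) / ρ
X = (80.6784 − 0.474 × 71.0) / 0.526 = (80.6784 − 33.6540) / 0.526 = 47.0244 / 0.526 = 89.400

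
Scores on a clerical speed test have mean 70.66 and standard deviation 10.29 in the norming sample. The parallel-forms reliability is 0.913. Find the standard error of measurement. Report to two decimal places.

3.04

SEM = SD · √(1 − ρ) = 10.29 × √0.087 = 10.29 × 0.2950 = 3.035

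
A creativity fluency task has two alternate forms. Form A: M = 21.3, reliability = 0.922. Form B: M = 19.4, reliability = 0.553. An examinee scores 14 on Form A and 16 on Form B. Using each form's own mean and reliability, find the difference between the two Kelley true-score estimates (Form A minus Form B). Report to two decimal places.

T̂_A = 0.922(14) + 0.078(21.3) = 14.5694
T̂_B = 0.553(16) + 0.447(19.4) = 17.5198
T̂_A − T̂_B = -2.9504

-2.95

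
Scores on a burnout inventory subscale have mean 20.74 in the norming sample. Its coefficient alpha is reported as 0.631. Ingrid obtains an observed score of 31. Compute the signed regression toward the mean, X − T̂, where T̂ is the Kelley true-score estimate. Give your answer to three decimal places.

T̂ = 0.631(31) + 0.369(20.74) = 19.561 + 7.65306 = 27.21406 → 27.2141
X − T̂ = 31 − 27.2141 = 3.7859 → 3.786

3.786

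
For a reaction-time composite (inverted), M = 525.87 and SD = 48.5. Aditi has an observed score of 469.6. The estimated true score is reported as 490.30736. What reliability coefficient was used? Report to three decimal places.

0.632

T̂ = ρX + (1 − ρ)μ  ⇒  T̂ − μ = ρ(X − μ)
ρ = (T̂ − μ)/(X − μ) = (490.30736 − 525.87) / (469.6 − 525.87) = -35.56264 / -56.27 = 0.63200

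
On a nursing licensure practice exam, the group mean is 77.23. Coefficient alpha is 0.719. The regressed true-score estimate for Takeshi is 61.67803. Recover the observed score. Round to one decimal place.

T̂ = ρX + (1 − ρ)μ  ⇒  X = (T̂ − (1 − ρ)μ) / ρ
X = (61.67803 − 0.281 × 77.23) / 0.719 = (61.67803 − 21.70163) / 0.719 = 39.97640 / 0.719 = 55.600

55.6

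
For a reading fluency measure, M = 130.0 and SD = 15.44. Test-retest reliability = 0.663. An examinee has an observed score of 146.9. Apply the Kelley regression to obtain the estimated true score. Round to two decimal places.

141.20

Regress the observed score toward the mean by the unreliability: T̂ = 0.663·146.9 + 0.337·130.0 = 97.3947 + 43.8100 = 141.205.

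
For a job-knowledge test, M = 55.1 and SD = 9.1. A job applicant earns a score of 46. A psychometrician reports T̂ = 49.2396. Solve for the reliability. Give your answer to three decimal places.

0.644

T̂ = ρX + (1 − ρ)μ  ⇒  T̂ − μ = ρ(X − μ)
ρ = (T̂ − μ)/(X − μ) = (49.2396 − 55.1) / (46 − 55.1) = -5.8604 / -9.1 = 0.64400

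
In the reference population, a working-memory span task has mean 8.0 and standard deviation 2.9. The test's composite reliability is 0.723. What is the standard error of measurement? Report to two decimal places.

SEM = SD · √(1 − ρ) = 2.9 × √0.277 = 2.9 × 0.5263 = 1.526

1.53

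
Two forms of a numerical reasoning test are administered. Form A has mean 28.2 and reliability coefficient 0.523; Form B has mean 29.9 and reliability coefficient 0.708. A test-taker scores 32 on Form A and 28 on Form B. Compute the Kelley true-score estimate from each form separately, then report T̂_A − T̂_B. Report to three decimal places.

1.633

T̂_A = 0.523(32) + 0.477(28.2) = 30.18740
T̂_B = 0.708(28) + 0.292(29.9) = 28.55480
T̂_A − T̂_B = 1.63260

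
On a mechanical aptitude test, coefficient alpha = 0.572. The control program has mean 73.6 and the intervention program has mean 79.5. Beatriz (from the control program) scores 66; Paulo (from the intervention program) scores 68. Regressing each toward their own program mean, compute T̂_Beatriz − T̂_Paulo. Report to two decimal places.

T̂_Beatriz = 0.572(66) + 0.428(73.6) = 69.2528
T̂_Paulo = 0.572(68) + 0.428(79.5) = 72.9220
Difference = 69.2528 − 72.9220 = -3.6692

-3.67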